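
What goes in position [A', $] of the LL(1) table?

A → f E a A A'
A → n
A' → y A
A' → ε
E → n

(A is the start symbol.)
A' → ε

To find M[A', $], we find productions for A' where $ is in the predict set (PREDICT(N → α) = (FIRST(α) \ {ε}) ∪ (FOLLOW(N) if α ⇒* ε)).

Relevant sets:
  FOLLOW(A') = { $, 'y' }

A' → y A: PREDICT = { 'y' }
A' → ε: PREDICT = { $, 'y' }
  $ is in predict set, so this production goes in M[A', $]

M[A', $] = A' → ε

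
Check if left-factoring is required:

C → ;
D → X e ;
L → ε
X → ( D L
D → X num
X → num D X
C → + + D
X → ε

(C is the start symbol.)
Yes, D has productions with common prefix 'X'

Left-factoring is needed when two productions for the same non-terminal
share a common prefix on the right-hand side.

Productions for C:
  C → ;
  C → + + D
Productions for D:
  D → X e ;
  D → X num
Productions for X:
  X → ( D L
  X → num D X
  X → ε

Found common prefix 'X' in productions for D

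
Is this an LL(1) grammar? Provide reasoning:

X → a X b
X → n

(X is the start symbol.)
Yes, the grammar is LL(1).

A grammar is LL(1) if for each non-terminal N with multiple productions, the predict sets of those productions are pairwise disjoint, where PREDICT(N → α) = (FIRST(α) \ {ε}) ∪ (FOLLOW(N) if α ⇒* ε).

For X:
  PREDICT(X → a X b) = { 'a' }
  PREDICT(X → n) = { 'n' }

All predict sets are disjoint. The grammar IS LL(1).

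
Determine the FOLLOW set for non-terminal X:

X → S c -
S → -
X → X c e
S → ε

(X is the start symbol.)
{ $, 'c' }

X is the start symbol, so $ ∈ FOLLOW(X).
In X → X c e: X is followed by c e, add FIRST(c e) \ {ε} = { 'c' }

Taking the union: FOLLOW(X) = { $, 'c' }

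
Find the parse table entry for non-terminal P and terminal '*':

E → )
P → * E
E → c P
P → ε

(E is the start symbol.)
P → * E

To find M[P, '*'], we find productions for P where '*' is in the predict set (PREDICT(N → α) = (FIRST(α) \ {ε}) ∪ (FOLLOW(N) if α ⇒* ε)).

Relevant sets:
  FOLLOW(P) = { $ }

P → * E: PREDICT = { '*' }
  '*' is in predict set, so this production goes in M[P, '*']
P → ε: PREDICT = { $ }

M[P, '*'] = P → * E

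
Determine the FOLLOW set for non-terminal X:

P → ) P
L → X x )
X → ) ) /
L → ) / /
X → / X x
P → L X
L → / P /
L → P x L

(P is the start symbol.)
{ $, '/', 'x' }

To compute FOLLOW(X), find every occurrence of X on a right-hand side N → α X β: add FIRST(β) \ {ε}, and if β is empty or nullable also add FOLLOW(N). Iterate to a fixed point.

In L → X x ): X is followed by x ')', add FIRST(x ')') \ {ε} = { 'x' }
In X → / X x: X is followed by x, add FIRST(x) \ {ε} = { 'x' }
In P → L X: X is at the end, add FOLLOW(P)

The FOLLOW sets referred to above (computed the same way, to a fixed point):
  FOLLOW(P) = { $, '/', 'x' }

Taking the union: FOLLOW(X) = { $, '/', 'x' }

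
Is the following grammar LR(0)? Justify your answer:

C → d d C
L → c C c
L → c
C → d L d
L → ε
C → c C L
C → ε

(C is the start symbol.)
Augment with C' → C and build the canonical LR(0) collection (I0 = CLOSURE({[C' → . C]}), then GOTO on every symbol after a dot until no new states appear). It has 13 states:
  I0: { [C → . c C L], [C → . d L d], [C → . d d C], [C → .], [C' → . C] }  — shift, reduce
  I1: { [C' → C .] }  — accept
  I2: { [C → . c C L], [C → . d L d], [C → . d d C], [C → .], [C → c . C L] }  — shift, reduce
  I3: { [C → d . L d], [C → d . d C], [L → . c C c], [L → . c], [L → .] }  — shift, reduce
  I4: { [C → d L . d] }  — shift
  I5: { [C → . c C L], [C → . d L d], [C → . d d C], [C → .], [L → c . C c], [L → c .] }  — shift, 2 reduces
  I6: { [C → . c C L], [C → . d L d], [C → . d d C], [C → .], [C → d d . C] }  — shift, reduce
  I7: { [C → d d C .] }  — reduce
  I8: { [L → c C . c] }  — shift
  I9: { [L → c C c .] }  — reduce
  I10: { [C → d L d .] }  — reduce
  I11: { [C → c C . L], [L → . c C c], [L → . c], [L → .] }  — shift, reduce
  I12: { [C → c C L .] }  — reduce

Conflict in state I0:
  Shift-reduce conflict between [C → .] and [C → . c C L]
So the grammar is NOT LR(0).

Answer: No. Shift-reduce conflict between [C → .] and [C → . c C L]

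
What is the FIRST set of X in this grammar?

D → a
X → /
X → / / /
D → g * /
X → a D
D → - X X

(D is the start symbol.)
To compute FIRST(X), examine every production with X on the left-hand side, reading each right-hand side left to right until a non-nullable symbol is reached.

From X → /:
  - '/' is a terminal: add '/' and stop
From X → / / /:
  - '/' is a terminal: add '/' and stop
From X → a D:
  - a is a terminal: add 'a' and stop

Collecting: FIRST(X) = { '/', 'a' }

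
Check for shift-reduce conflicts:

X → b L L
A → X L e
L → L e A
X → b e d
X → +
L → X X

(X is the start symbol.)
Yes — I9: [X → b L L .] vs [L → L . e A]; I14: [A → X L e .] vs [X → . +]

Augment with X' → X and build the canonical LR(0) collection (I0 = CLOSURE({[X' → . X]}), then GOTO on every symbol after a dot until no new states appear). It has 15 states:
  I0: { [X → . +], [X → . b L L], [X → . b e d], [X' → . X] }  — shift
  I1: { [X → + .] }  — reduce
  I2: { [X' → X .] }  — accept
  I3: { [L → . L e A], [L → . X X], [X → . +], [X → . b L L], [X → . b e d], [X → b . L L], [X → b . e d] }  — shift
  I4: { [L → . L e A], [L → . X X], [L → L . e A], [X → . +], [X → . b L L], [X → . b e d], [X → b L . L] }  — shift
  I5: { [L → X . X], [X → . +], [X → . b L L], [X → . b e d] }  — shift
  I6: { [X → b e . d] }  — shift
  I7: { [X → b e d .] }  — reduce
  I8: { [L → X X .] }  — reduce
  I9: { [L → L . e A], [X → b L L .] }  — shift, reduce
  I10: { [A → . X L e], [L → L e . A], [X → . +], [X → . b L L], [X → . b e d] }  — shift
  I11: { [L → L e A .] }  — reduce
  I12: { [A → X . L e], [L → . L e A], [L → . X X], [X → . +], [X → . b L L], [X → . b e d] }  — shift
  I13: { [A → X L . e], [L → L . e A] }  — shift
  I14: { [A → . X L e], [A → X L e .], [L → L e . A], [X → . +], [X → . b L L], [X → . b e d] }  — shift, reduce

I9 contains reduce item [X → b L L .] and shift item [L → L . e A] — shift-reduce conflict.
I14 contains reduce item [A → X L e .] and shift items [X → . +], [X → . b L L], [X → . b e d] — shift-reduce conflict.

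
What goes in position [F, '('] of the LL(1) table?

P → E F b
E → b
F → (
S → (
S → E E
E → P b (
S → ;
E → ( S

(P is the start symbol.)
F → (

To find M[F, '('], we find productions for F where '(' is in the predict set (PREDICT(N → α) = (FIRST(α) \ {ε}) ∪ (FOLLOW(N) if α ⇒* ε)).

F → (: PREDICT = { '(' }
  '(' is in predict set, so this production goes in M[F, '(']

M[F, '('] = F → (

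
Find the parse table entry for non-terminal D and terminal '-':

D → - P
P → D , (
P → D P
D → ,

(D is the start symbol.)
D → - P

To find M[D, '-'], we find productions for D where '-' is in the predict set (PREDICT(N → α) = (FIRST(α) \ {ε}) ∪ (FOLLOW(N) if α ⇒* ε)).

D → - P: PREDICT = { '-' }
  '-' is in predict set, so this production goes in M[D, '-']
D → ,: PREDICT = { ',' }

M[D, '-'] = D → - P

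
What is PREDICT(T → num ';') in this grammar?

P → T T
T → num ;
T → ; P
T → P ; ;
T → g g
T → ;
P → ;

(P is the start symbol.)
{ 'num' }

PREDICT(T → num ';') = (FIRST(RHS) \ {ε}) ∪ (FOLLOW(T) if ε ∈ FIRST(RHS), i.e. RHS ⇒* ε)
FIRST(num ';') = { 'num' }
ε ∉ FIRST(num ';'), so FOLLOW(T) is not added.
PREDICT(T → num ';') = { 'num' }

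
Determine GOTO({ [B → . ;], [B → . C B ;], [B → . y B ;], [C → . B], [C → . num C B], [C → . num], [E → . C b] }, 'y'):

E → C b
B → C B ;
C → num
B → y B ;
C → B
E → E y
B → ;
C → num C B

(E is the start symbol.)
{ [B → . ;], [B → . C B ;], [B → . y B ;], [B → y . B ;], [C → . B], [C → . num C B], [C → . num] }

GOTO(I, 'y') = CLOSURE({ [A → αX.β] : [A → α.Xβ] ∈ I, X = 'y' })

Items with dot before 'y', with the dot advanced:
  [B → . y B ;] → [B → y . B ;]
Closure of the advanced items:
  [B → y . B ;] has the dot before B: add [B → . C B ;], [B → . y B ;], [B → . ;]
  [B → . C B ;] has the dot before C: add [C → . num], [C → . B], [C → . num C B]

GOTO = { [B → . ;], [B → . C B ;], [B → . y B ;], [B → y . B ;], [C → . B], [C → . num C B], [C → . num] }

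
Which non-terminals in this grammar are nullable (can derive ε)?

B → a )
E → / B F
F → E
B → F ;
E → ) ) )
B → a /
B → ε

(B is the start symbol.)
{ 'B' }

A non-terminal is nullable if it can derive ε (the empty string): either it has an ε-production, or it has a production whose right-hand side consists entirely of nullable non-terminals.

ε-productions: B → ε
So B is immediately nullable.
No further non-terminal can be added: every production for the remaining non-terminals contains a terminal or a non-nullable non-terminal.
Nullable = { 'B' }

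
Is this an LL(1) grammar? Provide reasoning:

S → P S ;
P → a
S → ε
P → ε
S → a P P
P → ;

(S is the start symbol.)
No. Predict set conflict for S: { ';' }

A grammar is LL(1) if for each non-terminal N with multiple productions, the predict sets of those productions are pairwise disjoint, where PREDICT(N → α) = (FIRST(α) \ {ε}) ∪ (FOLLOW(N) if α ⇒* ε).

Relevant sets:
  FIRST(P) = { ';', 'a', ε }
  FIRST(S) = { ';', 'a', ε }
  FOLLOW(S) = { $, ';' }
  FOLLOW(P) = { $, ';', 'a' }

For S:
  PREDICT(S → P S ';') = { ';', 'a' }
  PREDICT(S → ε) = { $, ';' }
  PREDICT(S → a P P) = { 'a' }
For P:
  PREDICT(P → a) = { 'a' }
  PREDICT(P → ε) = { $, ';', 'a' }
  PREDICT(P → ';') = { ';' }

Conflict found: Predict set conflict for S: { ';' }
The grammar is NOT LL(1).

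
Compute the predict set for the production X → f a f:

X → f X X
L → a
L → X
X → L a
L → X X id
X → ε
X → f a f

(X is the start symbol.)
PREDICT(X → f a f) = (FIRST(RHS) \ {ε}) ∪ (FOLLOW(X) if ε ∈ FIRST(RHS), i.e. RHS ⇒* ε)
FIRST(f a f) = { 'f' }
ε ∉ FIRST(f a f), so FOLLOW(X) is not added.
PREDICT(X → f a f) = { 'f' }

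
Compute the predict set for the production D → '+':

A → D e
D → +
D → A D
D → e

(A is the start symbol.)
PREDICT(D → '+') = (FIRST(RHS) \ {ε}) ∪ (FOLLOW(D) if ε ∈ FIRST(RHS), i.e. RHS ⇒* ε)
FIRST('+') = { '+' }
ε ∉ FIRST('+'), so FOLLOW(D) is not added.
PREDICT(D → '+') = { '+' }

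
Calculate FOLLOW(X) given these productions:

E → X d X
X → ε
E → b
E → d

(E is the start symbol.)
{ $, 'd' }

In E → X d X: X is followed by d X, add FIRST(d X) \ {ε} = { 'd' }
In E → X d X: X is at the end, add FOLLOW(E)

The FOLLOW sets referred to above (computed the same way, to a fixed point):
  FOLLOW(E) = { $ }

Taking the union: FOLLOW(X) = { $, 'd' }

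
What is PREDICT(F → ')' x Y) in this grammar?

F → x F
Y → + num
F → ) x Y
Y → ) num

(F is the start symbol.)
{ ')' }

PREDICT(F → ')' x Y) = (FIRST(RHS) \ {ε}) ∪ (FOLLOW(F) if ε ∈ FIRST(RHS), i.e. RHS ⇒* ε)
FIRST(')' x Y) = { ')' }
ε ∉ FIRST(')' x Y), so FOLLOW(F) is not added.
PREDICT(F → ')' x Y) = { ')' }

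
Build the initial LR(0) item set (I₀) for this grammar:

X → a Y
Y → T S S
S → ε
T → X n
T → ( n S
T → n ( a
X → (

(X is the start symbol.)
{ [X → . (], [X → . a Y], [X' → . X] }

First, augment the grammar with X' → X
I₀ = CLOSURE({ [X' → . X] }):
  [X' → . X] has the dot before X: add [X → . a Y], [X → . (]
No further items can be added.

I₀ = { [X → . (], [X → . a Y], [X' → . X] }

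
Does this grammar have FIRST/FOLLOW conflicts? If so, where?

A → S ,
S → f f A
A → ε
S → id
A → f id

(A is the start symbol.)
Nullable non-terminals: A.
FIRST sets used below: FIRST(S) = { 'f', 'id' }

A: nullable alternative(s) A → ε; FOLLOW(A) = { $, ',' }
  A → S ,: FIRST \ {ε} = { 'f', 'id' } — disjoint from FOLLOW(A)
  A → ε: FIRST \ {ε} = { } — this is the only nullable alternative, skip
  A → f id: FIRST \ {ε} = { 'f' } — disjoint from FOLLOW(A)

S has no nullable alternative, so no FIRST/FOLLOW check is needed there.

No FIRST/FOLLOW conflicts found.

Answer: No FIRST/FOLLOW conflicts.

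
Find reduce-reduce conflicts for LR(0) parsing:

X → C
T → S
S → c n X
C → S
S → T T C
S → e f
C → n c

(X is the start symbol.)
Augment with X' → X and build the canonical LR(0) collection (I0 = CLOSURE({[X' → . X]}), then GOTO on every symbol after a dot until no new states appear). It has 15 states:
  I0: { [C → . S], [C → . n c], [S → . T T C], [S → . c n X], [S → . e f], [T → . S], [X → . C], [X' → . X] }  — shift
  I1: { [X → C .] }  — reduce
  I2: { [C → S .], [T → S .] }  — 2 reduces
  I3: { [S → . T T C], [S → . c n X], [S → . e f], [S → T . T C], [T → . S] }  — shift
  I4: { [X' → X .] }  — accept
  I5: { [S → c . n X] }  — shift
  I6: { [S → e . f] }  — shift
  I7: { [C → n . c] }  — shift
  I8: { [C → n c .] }  — reduce
  I9: { [S → e f .] }  — reduce
  I10: { [C → . S], [C → . n c], [S → . T T C], [S → . c n X], [S → . e f], [S → c n . X], [T → . S], [X → . C] }  — shift
  I11: { [S → c n X .] }  — reduce
  I12: { [T → S .] }  — reduce
  I13: { [C → . S], [C → . n c], [S → . T T C], [S → . c n X], [S → . e f], [S → T . T C], [S → T T . C], [T → . S] }  — shift
  I14: { [S → T T C .] }  — reduce

I2 contains complete items [C → S .], [T → S .] — reduce-reduce conflict.

Answer: Yes — I2: [C → S .] vs [T → S .]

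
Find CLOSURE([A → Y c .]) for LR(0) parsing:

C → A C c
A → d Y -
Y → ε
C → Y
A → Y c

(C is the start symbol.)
{ [A → Y c .] }

To compute CLOSURE, for each item [A → α.Bβ] where B is a non-terminal, add [B → .γ] for all productions B → γ; repeat for the newly added items until nothing changes.

Start with: [A → Y c .]
The dot is at the end, so nothing is added.

CLOSURE = { [A → Y c .] }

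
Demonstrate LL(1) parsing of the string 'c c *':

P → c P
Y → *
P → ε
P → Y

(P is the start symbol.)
Stack is shown with the top on the left.

Stack  Input    Action
----------------------
P $    c c * $  output P → c P
c P $  c c * $  match 'c'
P $    c * $    output P → c P
c P $  c * $    match 'c'
P $    * $      output P → Y
Y $    * $      output Y → *
* $    * $      match '*'
$      $        accept

The string is accepted.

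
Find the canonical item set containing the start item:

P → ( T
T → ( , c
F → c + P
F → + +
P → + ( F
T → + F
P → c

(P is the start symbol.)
{ [P → . ( T], [P → . + ( F], [P → . c], [P' → . P] }

First, augment the grammar with P' → P
I₀ = CLOSURE({ [P' → . P] }):
  [P' → . P] has the dot before P: add [P → . ( T], [P → . + ( F], [P → . c]
No further items can be added.

I₀ = { [P → . ( T], [P → . + ( F], [P → . c], [P' → . P] }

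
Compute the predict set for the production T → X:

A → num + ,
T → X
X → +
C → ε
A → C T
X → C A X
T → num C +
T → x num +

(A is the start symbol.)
{ '+', 'num', 'x' }

PREDICT(T → X) = (FIRST(RHS) \ {ε}) ∪ (FOLLOW(T) if ε ∈ FIRST(RHS), i.e. RHS ⇒* ε)
FIRST(X) = { '+', 'num', 'x' }
FIRST(X) = { '+', 'num', 'x' }
ε ∉ FIRST(X), so FOLLOW(T) is not added.
PREDICT(T → X) = { '+', 'num', 'x' }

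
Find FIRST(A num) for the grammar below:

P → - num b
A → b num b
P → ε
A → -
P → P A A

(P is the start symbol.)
{ '-', 'b' }

FIRST sets of the non-terminals involved (from the grammar, by fixed-point iteration):
  FIRST(A) = { '-', 'b' }

To compute FIRST(A num), process the symbols left to right:
Symbol A is a non-terminal. Add FIRST(A) \ {ε} = { '-', 'b' }
A is not nullable (ε ∉ FIRST(A)), so stop here.
FIRST(A num) = { '-', 'b' }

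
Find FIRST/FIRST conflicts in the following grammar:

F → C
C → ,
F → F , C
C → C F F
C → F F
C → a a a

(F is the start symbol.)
Yes. F → C / F → F ',' C on { ',', 'a' }; C → ',' / C → C F F on { ',' }; C → ',' / C → F F on { ',' }; C → C F F / C → F F on { ',', 'a' }; C → C F F / C → a a a on { 'a' }; C → F F / C → a a a on { 'a' }

A FIRST/FIRST conflict occurs when two productions N → α and N → β for the same non-terminal have FIRST(α) ∩ FIRST(β) ≠ ∅ (with ε ∈ FIRST of a nullable right-hand side, so two nullable alternatives also conflict).

FIRST sets of the non-terminals at (or reachable through a nullable prefix from) the front of some alternative:
  FIRST(C) = { ',', 'a' }
  FIRST(F) = { ',', 'a' }

Productions for F:
  F → C: FIRST = { ',', 'a' }
  F → F , C: FIRST = { ',', 'a' }
Productions for C:
  C → ,: FIRST = { ',' }
  C → C F F: FIRST = { ',', 'a' }
  C → F F: FIRST = { ',', 'a' }
  C → a a a: FIRST = { 'a' }

Conflict for F: F → C and F → F , C
  Overlap: { ',', 'a' }
Conflict for C: C → , and C → C F F
  Overlap: { ',' }
Conflict for C: C → , and C → F F
  Overlap: { ',' }
Conflict for C: C → C F F and C → F F
  Overlap: { ',', 'a' }
Conflict for C: C → C F F and C → a a a
  Overlap: { 'a' }
Conflict for C: C → F F and C → a a a
  Overlap: { 'a' }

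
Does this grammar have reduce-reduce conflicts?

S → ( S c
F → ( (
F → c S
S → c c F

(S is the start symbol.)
Augment with S' → S and build the canonical LR(0) collection (I0 = CLOSURE({[S' → . S]}), then GOTO on every symbol after a dot until no new states appear). It has 12 states:
  I0: { [S → . ( S c], [S → . c c F], [S' → . S] }  — shift
  I1: { [S → ( . S c], [S → . ( S c], [S → . c c F] }  — shift
  I2: { [S' → S .] }  — accept
  I3: { [S → c . c F] }  — shift
  I4: { [F → . ( (], [F → . c S], [S → c c . F] }  — shift
  I5: { [F → ( . (] }  — shift
  I6: { [S → c c F .] }  — reduce
  I7: { [F → c . S], [S → . ( S c], [S → . c c F] }  — shift
  I8: { [F → c S .] }  — reduce
  I9: { [F → ( ( .] }  — reduce
  I10: { [S → ( S . c] }  — shift
  I11: { [S → ( S c .] }  — reduce

No state contains more than one complete item.

Answer: No reduce-reduce conflicts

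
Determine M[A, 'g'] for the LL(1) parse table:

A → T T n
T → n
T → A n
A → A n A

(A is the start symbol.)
To find M[A, 'g'], we find productions for A where 'g' is in the predict set (PREDICT(N → α) = (FIRST(α) \ {ε}) ∪ (FOLLOW(N) if α ⇒* ε)).

Relevant sets:
  FIRST(T) = { 'n' }
  FIRST(A) = { 'n' }

A → T T n: PREDICT = { 'n' }
A → A n A: PREDICT = { 'n' }

M[A, 'g'] is empty (no production applies)

Answer: Empty (error entry)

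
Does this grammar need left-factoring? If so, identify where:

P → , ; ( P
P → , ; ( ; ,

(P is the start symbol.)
Left-factoring is needed when two productions for the same non-terminal
share a common prefix on the right-hand side.

Productions for P:
  P → , ; ( P
  P → , ; ( ; ,

Found common prefix ', ; (' in productions for P

Answer: Yes, P has productions with common prefix ', ; ('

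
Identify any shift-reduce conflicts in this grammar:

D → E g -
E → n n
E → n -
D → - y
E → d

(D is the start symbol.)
No shift-reduce conflicts

A shift-reduce conflict occurs when an LR(0) state has both:
  - a complete (reduce) item [A → α .] (dot at the end), and
  - a shift item [B → β . c γ] (dot before a terminal).

Augment with D' → D and build the canonical LR(0) collection (I0 = CLOSURE({[D' → . D]}), then GOTO on every symbol after a dot until no new states appear). It has 11 states:
  I0: { [D → . - y], [D → . E g -], [D' → . D], [E → . d], [E → . n -], [E → . n n] }  — shift
  I1: { [D → - . y] }  — shift
  I2: { [D' → D .] }  — accept
  I3: { [D → E . g -] }  — shift
  I4: { [E → d .] }  — reduce
  I5: { [E → n . -], [E → n . n] }  — shift
  I6: { [E → n - .] }  — reduce
  I7: { [E → n n .] }  — reduce
  I8: { [D → E g . -] }  — shift
  I9: { [D → E g - .] }  — reduce
  I10: { [D → - y .] }  — reduce

No state contains both a complete item and a shift item.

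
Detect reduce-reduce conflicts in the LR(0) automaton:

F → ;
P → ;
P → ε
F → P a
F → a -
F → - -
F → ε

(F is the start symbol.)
Yes — I0: [F → .] vs [P → .]; I2: [F → ; .] vs [P → ; .]

Augment with F' → F and build the canonical LR(0) collection (I0 = CLOSURE({[F' → . F]}), then GOTO on every symbol after a dot until no new states appear). It has 9 states:
  I0: { [F → . - -], [F → . ;], [F → . P a], [F → . a -], [F → .], [F' → . F], [P → . ;], [P → .] }  — shift, 2 reduces
  I1: { [F → - . -] }  — shift
  I2: { [F → ; .], [P → ; .] }  — 2 reduces
  I3: { [F' → F .] }  — accept
  I4: { [F → P . a] }  — shift
  I5: { [F → a . -] }  — shift
  I6: { [F → a - .] }  — reduce
  I7: { [F → P a .] }  — reduce
  I8: { [F → - - .] }  — reduce

I0 contains complete items [F → .], [P → .] — reduce-reduce conflict.
I2 contains complete items [F → ; .], [P → ; .] — reduce-reduce conflict.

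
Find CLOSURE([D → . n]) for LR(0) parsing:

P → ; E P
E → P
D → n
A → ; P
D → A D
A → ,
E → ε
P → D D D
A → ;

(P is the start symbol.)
To compute CLOSURE, for each item [A → α.Bβ] where B is a non-terminal, add [B → .γ] for all productions B → γ; repeat for the newly added items until nothing changes.

Start with: [D → . n]
The dot precedes the terminal n, so nothing is added.

CLOSURE = { [D → . n] }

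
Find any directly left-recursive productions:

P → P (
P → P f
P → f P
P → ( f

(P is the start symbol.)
Direct left recursion occurs when N → N α for some non-terminal N (the right-hand side begins with the left-hand side itself).

P → P (: LEFT RECURSIVE (starts with P)
P → P f: LEFT RECURSIVE (starts with P)
P → f P: starts with f
P → ( f: starts with '('

The grammar has direct left recursion on: P.

Answer: Yes, P is left-recursive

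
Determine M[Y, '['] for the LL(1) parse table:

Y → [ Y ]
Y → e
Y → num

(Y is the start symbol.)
To find M[Y, '['], we find productions for Y where '[' is in the predict set (PREDICT(N → α) = (FIRST(α) \ {ε}) ∪ (FOLLOW(N) if α ⇒* ε)).

Y → [ Y ]: PREDICT = { '[' }
  '[' is in predict set, so this production goes in M[Y, '[']
Y → e: PREDICT = { 'e' }
Y → num: PREDICT = { 'num' }

M[Y, '['] = Y → [ Y ]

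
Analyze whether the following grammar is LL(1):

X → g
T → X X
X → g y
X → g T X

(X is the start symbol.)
A grammar is LL(1) if for each non-terminal N with multiple productions, the predict sets of those productions are pairwise disjoint, where PREDICT(N → α) = (FIRST(α) \ {ε}) ∪ (FOLLOW(N) if α ⇒* ε).

For X:
  PREDICT(X → g) = { 'g' }
  PREDICT(X → g y) = { 'g' }
  PREDICT(X → g T X) = { 'g' }
T has a single production, so nothing to check there.

Conflict found: Predict set conflict for X: { 'g' }
The grammar is NOT LL(1).

Answer: No. Predict set conflict for X: { 'g' }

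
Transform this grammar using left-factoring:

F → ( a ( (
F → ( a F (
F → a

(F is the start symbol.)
F → ( a F'
F' → ( (
F' → F (
F → a

Left-factoring transforms A → αβ₁ | αβ₂ into A → αA' and A' → β₁ | β₂
(α is the longest common prefix among the alternatives). Repeat until
no nonterminal has two alternatives with a common prefix.

Round 1: F has alternatives sharing prefix '( a'. Introduce F': F → ( a F'
  Add: F' → ( (
  Add: F' → F (

No remaining common prefixes — done.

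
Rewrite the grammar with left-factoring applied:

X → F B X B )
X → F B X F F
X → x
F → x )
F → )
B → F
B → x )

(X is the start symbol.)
Left-factoring transforms A → αβ₁ | αβ₂ into A → αA' and A' → β₁ | β₂
(α is the longest common prefix among the alternatives). Repeat until
no nonterminal has two alternatives with a common prefix.

Round 1: X has alternatives sharing prefix 'F B X'. Introduce X': X → F B X X'
  Add: X' → B )
  Add: X' → F F

No remaining common prefixes — done.

Resulting grammar:
X → F B X X'
X' → B )
X' → F F
X → x
F → x )
F → )
B → F
B → x )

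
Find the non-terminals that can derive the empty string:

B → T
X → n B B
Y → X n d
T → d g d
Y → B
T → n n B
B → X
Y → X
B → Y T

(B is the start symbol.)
None

A non-terminal is nullable if it can derive ε (the empty string): either it has an ε-production, or it has a production whose right-hand side consists entirely of nullable non-terminals.

There are no ε-productions, so no non-terminal can derive ε.
No non-terminals are nullable.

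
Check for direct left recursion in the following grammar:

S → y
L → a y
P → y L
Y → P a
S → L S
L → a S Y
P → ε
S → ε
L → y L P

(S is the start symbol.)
Direct left recursion occurs when N → N α for some non-terminal N (the right-hand side begins with the left-hand side itself).

S → y: starts with y
L → a y: starts with a
P → y L: starts with y
Y → P a: starts with P
S → L S: starts with L
L → a S Y: starts with a
P → ε: starts with ε
S → ε: starts with ε
L → y L P: starts with y

No direct left recursion found.

Answer: No direct left recursion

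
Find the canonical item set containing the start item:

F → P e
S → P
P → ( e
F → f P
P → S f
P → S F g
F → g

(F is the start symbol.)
{ [F → . P e], [F → . f P], [F → . g], [F' → . F], [P → . ( e], [P → . S F g], [P → . S f], [S → . P] }

First, augment the grammar with F' → F
I₀ = CLOSURE({ [F' → . F] }):
  [F' → . F] has the dot before F: add [F → . P e], [F → . f P], [F → . g]
  [F → . P e] has the dot before P: add [P → . ( e], [P → . S f], [P → . S F g]
  [P → . S f] has the dot before S: add [S → . P]
No further items can be added.

I₀ = { [F → . P e], [F → . f P], [F → . g], [F' → . F], [P → . ( e], [P → . S F g], [P → . S f], [S → . P] }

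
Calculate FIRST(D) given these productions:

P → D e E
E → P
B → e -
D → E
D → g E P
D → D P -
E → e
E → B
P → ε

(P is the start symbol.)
FIRST sets of the other non-terminals involved (by the same procedure, iterated to a fixed point):
  FIRST(E) = { '-', 'e', 'g', ε }
  FIRST(P) = { '-', 'e', 'g', ε }

From D → E:
  - E is a non-terminal: add FIRST(E) \ {ε} = { '-', 'e', 'g' }
    E is nullable and nothing follows, so the whole right-hand side can vanish: ε ∈ FIRST(D)
From D → g E P:
  - g is a terminal: add 'g' and stop
From D → D P -:
  - D is the symbol being defined: contributes nothing new
    D is nullable, so continue to the next symbol
  - P is a non-terminal: add FIRST(P) \ {ε} = { '-', 'e', 'g' }
    P is nullable, so continue to the next symbol
  - '-' is a terminal: add '-' and stop

Collecting: FIRST(D) = { '-', 'e', 'g', ε }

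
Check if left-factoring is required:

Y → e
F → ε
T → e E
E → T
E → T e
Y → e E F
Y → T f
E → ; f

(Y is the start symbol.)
Yes, Y has productions with common prefix 'e'; E has productions with common prefix 'T'

Left-factoring is needed when two productions for the same non-terminal
share a common prefix on the right-hand side.

Productions for Y:
  Y → e
  Y → e E F
  Y → T f
Productions for E:
  E → T
  E → T e
  E → ; f

Found common prefix 'e' in productions for Y
Found common prefix 'T' in productions for E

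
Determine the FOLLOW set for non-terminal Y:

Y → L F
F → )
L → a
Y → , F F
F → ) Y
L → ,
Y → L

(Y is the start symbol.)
To compute FOLLOW(Y), find every occurrence of Y on a right-hand side N → α Y β: add FIRST(β) \ {ε}, and if β is empty or nullable also add FOLLOW(N). Iterate to a fixed point.

Y is the start symbol, so $ ∈ FOLLOW(Y).
In F → ) Y: Y is at the end, add FOLLOW(F)

The FOLLOW sets referred to above (computed the same way, to a fixed point):
  FOLLOW(F) = { $, ')' }

Taking the union: FOLLOW(Y) = { $, ')' }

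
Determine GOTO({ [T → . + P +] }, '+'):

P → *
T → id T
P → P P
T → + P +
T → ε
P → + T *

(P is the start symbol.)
{ [P → . *], [P → . + T *], [P → . P P], [T → + . P +] }

GOTO(I, '+') = CLOSURE({ [A → αX.β] : [A → α.Xβ] ∈ I, X = '+' })

Items with dot before '+', with the dot advanced:
  [T → . + P +] → [T → + . P +]
Closure of the advanced items:
  [T → + . P +] has the dot before P: add [P → . *], [P → . P P], [P → . + T *]

GOTO = { [P → . *], [P → . + T *], [P → . P P], [T → + . P +] }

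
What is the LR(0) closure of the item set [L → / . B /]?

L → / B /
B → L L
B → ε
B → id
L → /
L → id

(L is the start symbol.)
To compute CLOSURE, for each item [A → α.Bβ] where B is a non-terminal, add [B → .γ] for all productions B → γ; repeat for the newly added items until nothing changes.

Start with: [L → / . B /]
  [L → / . B /] has the dot before B: add [B → . L L], [B → .], [B → . id]
  [B → . L L] has the dot before L: add [L → . / B /], [L → . /], [L → . id]
No further items can be added.

CLOSURE = { [B → . L L], [B → . id], [B → .], [L → . / B /], [L → . /], [L → . id], [L → / . B /] }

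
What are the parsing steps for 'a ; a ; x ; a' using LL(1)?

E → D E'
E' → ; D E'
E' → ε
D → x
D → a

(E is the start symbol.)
LL(1) parsing maintains a stack (initially the start symbol over $) and the input. At each step: if the stack top is a terminal, match it against the current input token; if it is a non-terminal N, replace it with the RHS of M[N, lookahead] (the unique production whose predict set contains the lookahead).

Stack is shown with the top on the left.

Stack     Input            Action
---------------------------------
E $       a ; a ; x ; a $  output E → D E'
D E' $    a ; a ; x ; a $  output D → a
a E' $    a ; a ; x ; a $  match 'a'
E' $      ; a ; x ; a $    output E' → ; D E'
; D E' $  ; a ; x ; a $    match ';'
D E' $    a ; x ; a $      output D → a
a E' $    a ; x ; a $      match 'a'
E' $      ; x ; a $        output E' → ; D E'
; D E' $  ; x ; a $        match ';'
D E' $    x ; a $          output D → x
x E' $    x ; a $          match 'x'
E' $      ; a $            output E' → ; D E'
; D E' $  ; a $            match ';'
D E' $    a $              output D → a
a E' $    a $              match 'a'
E' $      $                output E' → ε
$         $                accept

The string is accepted.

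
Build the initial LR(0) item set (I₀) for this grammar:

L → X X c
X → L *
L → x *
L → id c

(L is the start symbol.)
First, augment the grammar with L' → L
I₀ = CLOSURE({ [L' → . L] }):
  [L' → . L] has the dot before L: add [L → . X X c], [L → . x *], [L → . id c]
  [L → . X X c] has the dot before X: add [X → . L *]
No further items can be added.

I₀ = { [L → . X X c], [L → . id c], [L → . x *], [L' → . L], [X → . L *] }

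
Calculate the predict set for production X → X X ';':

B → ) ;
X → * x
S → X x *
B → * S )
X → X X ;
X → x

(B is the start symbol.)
PREDICT(X → X X ';') = (FIRST(RHS) \ {ε}) ∪ (FOLLOW(X) if ε ∈ FIRST(RHS), i.e. RHS ⇒* ε)
FIRST(X) = { '*', 'x' }
FIRST(X X ';') = { '*', 'x' }
ε ∉ FIRST(X X ';'), so FOLLOW(X) is not added.
PREDICT(X → X X ';') = { '*', 'x' }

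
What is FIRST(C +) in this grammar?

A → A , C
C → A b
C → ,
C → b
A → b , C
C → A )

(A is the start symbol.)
{ ',', 'b' }

FIRST sets of the non-terminals involved (from the grammar, by fixed-point iteration):
  FIRST(C) = { ',', 'b' }

To compute FIRST(C +), process the symbols left to right:
Symbol C is a non-terminal. Add FIRST(C) \ {ε} = { ',', 'b' }
C is not nullable (ε ∉ FIRST(C)), so stop here.
FIRST(C +) = { ',', 'b' }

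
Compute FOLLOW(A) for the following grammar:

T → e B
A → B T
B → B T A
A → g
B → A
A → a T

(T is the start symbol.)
In B → B T A: A is at the end, add FOLLOW(B)
In B → A: A is at the end, add FOLLOW(B)

The FOLLOW sets referred to above (computed the same way, to a fixed point):
  FOLLOW(B) = { $, 'a', 'e', 'g' }

Taking the union: FOLLOW(A) = { $, 'a', 'e', 'g' }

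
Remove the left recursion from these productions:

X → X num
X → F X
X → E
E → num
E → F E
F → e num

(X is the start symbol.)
X is directly left-recursive. The standard transformation for
  A → A α₁ | ... | A α_m | β₁ | ... | β_n
is
  A  → β₁ A' | ... | β_n A'
  A' → α₁ A' | ... | α_m A' | ε

X → F X becomes X → F X X'
X → E becomes X → E X'
X → X num becomes X' → num X'
Add X' → ε

Productions for other non-terminals are unchanged:
  E → num
  E → F E
  F → e num

Resulting grammar:
X → F X X'
X → E X'
X' → num X'
X' → ε
E → num
E → F E
F → e num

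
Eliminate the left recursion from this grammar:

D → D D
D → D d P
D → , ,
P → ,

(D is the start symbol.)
D → , , D'
D' → D D'
D' → d P D'
D' → ε
P → ,

D is directly left-recursive. The standard transformation for
  A → A α₁ | ... | A α_m | β₁ | ... | β_n
is
  A  → β₁ A' | ... | β_n A'
  A' → α₁ A' | ... | α_m A' | ε

D → , , becomes D → , , D'
D → D D becomes D' → D D'
D → D d P becomes D' → d P D'
Add D' → ε

Productions for other non-terminals are unchanged:
  P → ,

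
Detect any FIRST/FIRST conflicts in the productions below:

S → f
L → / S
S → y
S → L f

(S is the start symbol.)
No FIRST/FIRST conflicts.

A FIRST/FIRST conflict occurs when two productions N → α and N → β for the same non-terminal have FIRST(α) ∩ FIRST(β) ≠ ∅ (with ε ∈ FIRST of a nullable right-hand side, so two nullable alternatives also conflict).

FIRST sets of the non-terminals at (or reachable through a nullable prefix from) the front of some alternative:
  FIRST(L) = { '/' }

Productions for S:
  S → f: FIRST = { 'f' }
  S → y: FIRST = { 'y' }
  S → L f: FIRST = { '/' }
L has only one production, so no FIRST/FIRST conflict is possible there.

All alternatives of each non-terminal have pairwise disjoint FIRST sets.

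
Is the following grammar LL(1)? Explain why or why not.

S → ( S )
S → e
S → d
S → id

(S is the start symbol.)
A grammar is LL(1) if for each non-terminal N with multiple productions, the predict sets of those productions are pairwise disjoint, where PREDICT(N → α) = (FIRST(α) \ {ε}) ∪ (FOLLOW(N) if α ⇒* ε).

For S:
  PREDICT(S → '(' S ')') = { '(' }
  PREDICT(S → e) = { 'e' }
  PREDICT(S → d) = { 'd' }
  PREDICT(S → id) = { 'id' }

All predict sets are disjoint. The grammar IS LL(1).

Answer: Yes, the grammar is LL(1).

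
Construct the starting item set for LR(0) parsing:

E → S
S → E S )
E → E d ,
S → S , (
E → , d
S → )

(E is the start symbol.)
First, augment the grammar with E' → E
I₀ = CLOSURE({ [E' → . E] }):
  [E' → . E] has the dot before E: add [E → . S], [E → . E d ,], [E → . , d]
  [E → . S] has the dot before S: add [S → . E S )], [S → . S , (], [S → . )]
No further items can be added.

I₀ = { [E → . , d], [E → . E d ,], [E → . S], [E' → . E], [S → . )], [S → . E S )], [S → . S , (] }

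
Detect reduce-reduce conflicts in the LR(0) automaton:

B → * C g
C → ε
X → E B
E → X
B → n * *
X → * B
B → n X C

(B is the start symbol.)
Yes — I6: [C → .] vs [E → X .]; I9: [B → n * * .] vs [C → .]

A reduce-reduce conflict occurs when an LR(0) state has two complete items [A → α .] and [B → β .] — both call for a reduction, and with no lookahead the parser cannot choose between them.

Augment with B' → B and build the canonical LR(0) collection (I0 = CLOSURE({[B' → . B]}), then GOTO on every symbol after a dot until no new states appear). It has 13 states:
  I0: { [B → . * C g], [B → . n * *], [B → . n X C], [B' → . B] }  — shift
  I1: { [B → * . C g], [C → .] }  — reduce
  I2: { [B' → B .] }  — accept
  I3: { [B → n . * *], [B → n . X C], [E → . X], [X → . * B], [X → . E B] }  — shift
  I4: { [B → . * C g], [B → . n * *], [B → . n X C], [B → n * . *], [X → * . B] }  — shift
  I5: { [B → . * C g], [B → . n * *], [B → . n X C], [X → E . B] }  — shift
  I6: { [B → n X . C], [C → .], [E → X .] }  — 2 reduces
  I7: { [B → n X C .] }  — reduce
  I8: { [X → E B .] }  — reduce
  I9: { [B → * . C g], [B → n * * .], [C → .] }  — 2 reduces
  I10: { [X → * B .] }  — reduce
  I11: { [B → * C . g] }  — shift
  I12: { [B → * C g .] }  — reduce

I6 contains complete items [C → .], [E → X .] — reduce-reduce conflict.
I9 contains complete items [B → n * * .], [C → .] — reduce-reduce conflict.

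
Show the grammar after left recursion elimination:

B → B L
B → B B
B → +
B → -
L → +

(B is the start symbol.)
B is directly left-recursive. The standard transformation for
  A → A α₁ | ... | A α_m | β₁ | ... | β_n
is
  A  → β₁ A' | ... | β_n A'
  A' → α₁ A' | ... | α_m A' | ε

B → + becomes B → + B'
B → - becomes B → - B'
B → B L becomes B' → L B'
B → B B becomes B' → B B'
Add B' → ε

Productions for other non-terminals are unchanged:
  L → +

Resulting grammar:
B → + B'
B → - B'
B' → L B'
B' → B B'
B' → ε
L → +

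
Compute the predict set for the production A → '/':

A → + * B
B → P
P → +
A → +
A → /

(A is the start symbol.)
PREDICT(A → '/') = (FIRST(RHS) \ {ε}) ∪ (FOLLOW(A) if ε ∈ FIRST(RHS), i.e. RHS ⇒* ε)
FIRST('/') = { '/' }
ε ∉ FIRST('/'), so FOLLOW(A) is not added.
PREDICT(A → '/') = { '/' }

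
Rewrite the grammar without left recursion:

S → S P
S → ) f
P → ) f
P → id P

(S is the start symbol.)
S is directly left-recursive. The standard transformation for
  A → A α₁ | ... | A α_m | β₁ | ... | β_n
is
  A  → β₁ A' | ... | β_n A'
  A' → α₁ A' | ... | α_m A' | ε

S → ) f becomes S → ) f S'
S → S P becomes S' → P S'
Add S' → ε

Productions for other non-terminals are unchanged:
  P → ) f
  P → id P

Resulting grammar:
S → ) f S'
S' → P S'
S' → ε
P → ) f
P → id P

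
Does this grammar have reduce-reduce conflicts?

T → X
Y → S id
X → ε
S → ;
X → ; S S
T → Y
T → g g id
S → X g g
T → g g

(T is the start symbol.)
Yes — I1: [S → ; .] vs [X → .]

A reduce-reduce conflict occurs when an LR(0) state has two complete items [A → α .] and [B → β .] — both call for a reduction, and with no lookahead the parser cannot choose between them.

Augment with T' → T and build the canonical LR(0) collection (I0 = CLOSURE({[T' → . T]}), then GOTO on every symbol after a dot until no new states appear). It has 15 states:
  I0: { [S → . ;], [S → . X g g], [T → . X], [T → . Y], [T → . g g id], [T → . g g], [T' → . T], [X → . ; S S], [X → .], [Y → . S id] }  — shift, reduce
  I1: { [S → . ;], [S → . X g g], [S → ; .], [X → . ; S S], [X → .], [X → ; . S S] }  — shift, 2 reduces
  I2: { [Y → S . id] }  — shift
  I3: { [T' → T .] }  — accept
  I4: { [S → X . g g], [T → X .] }  — shift, reduce
  I5: { [T → Y .] }  — reduce
  I6: { [T → g . g id], [T → g . g] }  — shift
  I7: { [T → g g . id], [T → g g .] }  — shift, reduce
  I8: { [T → g g id .] }  — reduce
  I9: { [S → X g . g] }  — shift
  I10: { [S → X g g .] }  — reduce
  I11: { [Y → S id .] }  — reduce
  I12: { [S → . ;], [S → . X g g], [X → . ; S S], [X → .], [X → ; S . S] }  — shift, reduce
  I13: { [S → X . g g] }  — shift
  I14: { [X → ; S S .] }  — reduce

I1 contains complete items [S → ; .], [X → .] — reduce-reduce conflict.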